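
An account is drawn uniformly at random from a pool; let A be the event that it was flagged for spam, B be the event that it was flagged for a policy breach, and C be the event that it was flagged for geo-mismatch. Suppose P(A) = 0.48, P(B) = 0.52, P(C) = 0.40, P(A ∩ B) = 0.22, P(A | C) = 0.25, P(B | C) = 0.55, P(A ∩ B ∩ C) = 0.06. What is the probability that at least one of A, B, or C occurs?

0.92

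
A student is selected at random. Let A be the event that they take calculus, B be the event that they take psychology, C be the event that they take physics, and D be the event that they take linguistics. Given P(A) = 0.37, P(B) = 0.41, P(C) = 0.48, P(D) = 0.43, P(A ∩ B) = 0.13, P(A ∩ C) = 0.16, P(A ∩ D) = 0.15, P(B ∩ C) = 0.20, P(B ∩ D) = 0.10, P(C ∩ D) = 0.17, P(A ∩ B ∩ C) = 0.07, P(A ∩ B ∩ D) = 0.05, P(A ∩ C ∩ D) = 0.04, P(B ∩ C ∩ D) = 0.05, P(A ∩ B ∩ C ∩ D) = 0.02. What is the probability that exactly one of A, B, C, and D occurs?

Using the inclusion–exclusion count for exactly one event:
P(exactly one) = 0.37 + 0.41 + 0.48 + 0.43 − 2·0.13 − 2·0.16 − 2·0.15 − 2·0.20 − 2·0.10 − 2·0.17 + 3·0.07 + 3·0.05 + 3·0.04 + 3·0.05 − 4·0.02 = 0.42

0.42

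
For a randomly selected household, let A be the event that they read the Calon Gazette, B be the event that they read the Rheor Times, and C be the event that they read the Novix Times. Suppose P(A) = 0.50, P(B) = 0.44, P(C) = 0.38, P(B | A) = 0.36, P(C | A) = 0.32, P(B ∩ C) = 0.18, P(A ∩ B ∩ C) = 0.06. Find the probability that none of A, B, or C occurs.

P(A ∩ B) = P(A)·P(B|A) = 0.50 × 0.36 = 0.18
P(A ∩ C) = P(A)·P(C|A) = 0.50 × 0.32 = 0.16
P(A ∪ B ∪ C) = 0.50 + 0.44 + 0.38 − 0.18 − 0.16 − 0.18 + 0.06 = 0.86
P(none) = 1 − 0.86 = 0.14

0.14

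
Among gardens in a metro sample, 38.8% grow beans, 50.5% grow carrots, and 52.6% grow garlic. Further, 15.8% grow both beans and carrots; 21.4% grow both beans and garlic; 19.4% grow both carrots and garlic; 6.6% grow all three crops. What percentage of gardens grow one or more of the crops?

91.9%

By inclusion-exclusion,
P(union) = 38.8 + 50.5 + 52.6 − 15.8 − 21.4 − 19.4 + 6.6 = 91.9%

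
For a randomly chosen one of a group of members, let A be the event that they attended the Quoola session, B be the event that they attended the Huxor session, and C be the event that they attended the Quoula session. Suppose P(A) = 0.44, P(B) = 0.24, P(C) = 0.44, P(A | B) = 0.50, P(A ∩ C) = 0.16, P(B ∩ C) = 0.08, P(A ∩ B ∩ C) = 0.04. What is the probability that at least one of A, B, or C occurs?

P(A ∩ B) = P(B)·P(A|B) = 0.24 × 0.50 = 0.12
P(A ∪ B ∪ C) = 0.44 + 0.24 + 0.44 − 0.12 − 0.16 − 0.08 + 0.04 = 0.80

0.80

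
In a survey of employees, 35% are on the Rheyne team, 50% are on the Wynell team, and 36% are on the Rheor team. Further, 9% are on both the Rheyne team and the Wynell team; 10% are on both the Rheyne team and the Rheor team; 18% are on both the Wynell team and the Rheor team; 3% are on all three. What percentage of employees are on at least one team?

P(≥1) = 35 + 50 + 36 − 9 − 10 − 18 + 3 = 87%

87%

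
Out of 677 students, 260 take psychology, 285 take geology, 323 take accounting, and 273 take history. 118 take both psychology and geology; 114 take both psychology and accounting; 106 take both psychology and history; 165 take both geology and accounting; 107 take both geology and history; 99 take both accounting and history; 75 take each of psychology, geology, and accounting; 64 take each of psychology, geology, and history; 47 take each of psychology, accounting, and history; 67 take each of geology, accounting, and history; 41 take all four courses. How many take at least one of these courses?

644

|union| = 260 + 285 + 323 + 273 − 118 − 114 − 106 − 165 − 107 − 99 + 75 + 64 + 47 + 67 − 41 = 644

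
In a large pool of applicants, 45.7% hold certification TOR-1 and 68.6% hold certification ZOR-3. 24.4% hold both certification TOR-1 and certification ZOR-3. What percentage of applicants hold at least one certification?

Using inclusion–exclusion:
P(at least one) = 45.7 + 68.6 − 24.4 = 89.9%

89.9%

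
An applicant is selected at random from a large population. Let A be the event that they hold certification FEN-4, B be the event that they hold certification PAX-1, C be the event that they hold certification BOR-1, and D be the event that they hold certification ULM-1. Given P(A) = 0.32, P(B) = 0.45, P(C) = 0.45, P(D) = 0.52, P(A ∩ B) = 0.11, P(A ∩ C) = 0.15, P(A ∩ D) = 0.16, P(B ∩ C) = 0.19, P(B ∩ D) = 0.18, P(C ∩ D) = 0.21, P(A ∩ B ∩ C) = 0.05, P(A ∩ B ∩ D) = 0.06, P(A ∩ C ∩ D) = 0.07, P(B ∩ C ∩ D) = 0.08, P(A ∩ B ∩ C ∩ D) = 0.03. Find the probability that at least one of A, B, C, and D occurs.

P(A ∪ B ∪ C ∪ D) = 0.32 + 0.45 + 0.45 + 0.52 − 0.11 − 0.15 − 0.16 − 0.19 − 0.18 − 0.21 + 0.05 + 0.06 + 0.07 + 0.08 − 0.03 = 0.97

0.97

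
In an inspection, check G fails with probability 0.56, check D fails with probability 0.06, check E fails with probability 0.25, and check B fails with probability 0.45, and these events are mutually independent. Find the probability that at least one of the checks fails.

P(none) = (1 − 0.56) × (1 − 0.06) × (1 − 0.25) × (1 − 0.45) = 0.44 × 0.94 × 0.75 × 0.55 = 0.17061
P(at least one) = 1 − 0.17061 = 0.82939

0.82939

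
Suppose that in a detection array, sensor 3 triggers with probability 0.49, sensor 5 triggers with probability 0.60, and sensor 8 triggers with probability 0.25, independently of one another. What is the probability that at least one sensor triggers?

0.847

P(none) = (1 − 0.49) × (1 − 0.60) × (1 − 0.25) = 0.51 × 0.40 × 0.75 = 0.153
P(at least one) = 1 − 0.153 = 0.847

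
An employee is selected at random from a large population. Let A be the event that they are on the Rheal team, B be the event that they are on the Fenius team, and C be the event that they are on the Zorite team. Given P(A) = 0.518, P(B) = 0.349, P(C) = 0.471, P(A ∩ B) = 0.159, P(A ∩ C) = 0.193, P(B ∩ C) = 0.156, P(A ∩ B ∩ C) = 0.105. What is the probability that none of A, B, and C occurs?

0.065

By inclusion–exclusion:
P(A ∪ B ∪ C) = 0.518 + 0.349 + 0.471 − 0.159 − 0.193 − 0.156 + 0.105 = 0.935
P(none) = 1 − 0.935 = 0.065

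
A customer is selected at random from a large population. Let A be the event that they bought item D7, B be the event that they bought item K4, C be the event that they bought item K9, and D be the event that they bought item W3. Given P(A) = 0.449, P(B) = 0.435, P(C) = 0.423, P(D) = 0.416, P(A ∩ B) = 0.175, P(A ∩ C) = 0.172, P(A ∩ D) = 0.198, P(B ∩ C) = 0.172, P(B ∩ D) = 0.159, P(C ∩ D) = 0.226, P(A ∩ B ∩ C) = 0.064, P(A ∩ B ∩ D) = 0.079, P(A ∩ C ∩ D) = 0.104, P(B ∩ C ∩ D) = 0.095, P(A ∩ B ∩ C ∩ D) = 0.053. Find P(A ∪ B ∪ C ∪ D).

P(A ∪ B ∪ C ∪ D) = 0.449 + 0.435 + 0.423 + 0.416 − 0.175 − 0.172 − 0.198 − 0.172 − 0.159 − 0.226 + 0.064 + 0.079 + 0.104 + 0.095 − 0.053 = 0.910

0.910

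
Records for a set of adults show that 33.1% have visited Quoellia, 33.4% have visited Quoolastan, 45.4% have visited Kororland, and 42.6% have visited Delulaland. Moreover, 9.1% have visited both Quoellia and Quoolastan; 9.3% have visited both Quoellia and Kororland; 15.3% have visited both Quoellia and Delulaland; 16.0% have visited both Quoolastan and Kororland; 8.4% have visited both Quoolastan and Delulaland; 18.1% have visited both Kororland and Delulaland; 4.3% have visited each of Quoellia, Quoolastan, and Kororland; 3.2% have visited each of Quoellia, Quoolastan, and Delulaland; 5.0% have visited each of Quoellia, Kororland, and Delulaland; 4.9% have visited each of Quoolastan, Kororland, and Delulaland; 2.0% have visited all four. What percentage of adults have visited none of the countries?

6.3%

Using inclusion–exclusion:
P(≥1) = 33.1 + 33.4 + 45.4 + 42.6 − 9.1 − 9.3 − 15.3 − 16.0 − 8.4 − 18.1 + 4.3 + 3.2 + 5.0 + 4.9 − 2.0 = 93.7%
P(none) = 100% − 93.7% = 6.3%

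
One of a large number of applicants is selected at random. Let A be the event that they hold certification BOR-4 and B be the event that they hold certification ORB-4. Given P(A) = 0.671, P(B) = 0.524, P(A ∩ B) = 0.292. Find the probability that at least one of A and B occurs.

P(A ∪ B) = 0.671 + 0.524 − 0.292 = 0.903

0.903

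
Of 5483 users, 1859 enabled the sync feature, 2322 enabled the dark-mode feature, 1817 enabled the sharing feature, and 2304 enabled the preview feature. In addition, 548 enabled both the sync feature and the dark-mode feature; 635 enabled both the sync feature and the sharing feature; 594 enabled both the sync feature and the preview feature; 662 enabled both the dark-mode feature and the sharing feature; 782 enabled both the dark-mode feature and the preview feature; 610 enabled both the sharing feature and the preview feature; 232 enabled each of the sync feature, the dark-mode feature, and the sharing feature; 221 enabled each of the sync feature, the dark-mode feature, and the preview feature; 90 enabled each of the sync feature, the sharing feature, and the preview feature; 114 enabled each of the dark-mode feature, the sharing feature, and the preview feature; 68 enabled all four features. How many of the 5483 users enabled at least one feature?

5060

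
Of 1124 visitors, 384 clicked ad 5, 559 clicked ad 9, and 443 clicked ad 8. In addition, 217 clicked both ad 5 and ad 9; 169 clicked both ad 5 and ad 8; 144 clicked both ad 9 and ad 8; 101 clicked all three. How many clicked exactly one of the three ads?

629

N(exactly one) = 384 + 559 + 443 − 2·217 − 2·169 − 2·144 + 3·101 = 629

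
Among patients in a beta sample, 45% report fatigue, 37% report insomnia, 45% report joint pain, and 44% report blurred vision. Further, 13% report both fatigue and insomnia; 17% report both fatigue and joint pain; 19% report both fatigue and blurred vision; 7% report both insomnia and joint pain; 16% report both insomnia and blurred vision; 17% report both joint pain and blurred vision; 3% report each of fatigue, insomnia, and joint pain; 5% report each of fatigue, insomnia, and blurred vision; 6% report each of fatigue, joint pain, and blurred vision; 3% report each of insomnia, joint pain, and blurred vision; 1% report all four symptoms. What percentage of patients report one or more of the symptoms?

98%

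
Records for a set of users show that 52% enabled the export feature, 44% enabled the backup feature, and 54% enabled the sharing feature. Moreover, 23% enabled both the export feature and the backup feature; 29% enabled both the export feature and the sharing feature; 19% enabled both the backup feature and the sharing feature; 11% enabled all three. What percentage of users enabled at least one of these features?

Using inclusion–exclusion:
P(union) = 52 + 44 + 54 − 23 − 29 − 19 + 11 = 90%

90%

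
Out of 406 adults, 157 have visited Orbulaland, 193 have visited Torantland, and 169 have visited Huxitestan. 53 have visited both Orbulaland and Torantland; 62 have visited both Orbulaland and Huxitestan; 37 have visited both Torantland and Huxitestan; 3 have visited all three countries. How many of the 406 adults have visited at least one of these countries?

Apply inclusion-exclusion:
N(≥1) = 157 + 193 + 169 − 53 − 62 − 37 + 3 = 370

370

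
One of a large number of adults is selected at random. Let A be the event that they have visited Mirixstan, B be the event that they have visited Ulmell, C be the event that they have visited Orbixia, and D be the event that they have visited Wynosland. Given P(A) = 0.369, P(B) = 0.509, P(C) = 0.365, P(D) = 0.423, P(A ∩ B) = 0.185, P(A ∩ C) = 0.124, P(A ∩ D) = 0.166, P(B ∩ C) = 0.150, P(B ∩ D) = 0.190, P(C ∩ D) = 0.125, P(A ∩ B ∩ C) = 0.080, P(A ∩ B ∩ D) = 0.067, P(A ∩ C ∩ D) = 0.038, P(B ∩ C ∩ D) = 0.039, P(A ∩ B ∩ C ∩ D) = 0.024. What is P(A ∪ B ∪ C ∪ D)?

Inclusion–exclusion gives
P(A ∪ B ∪ C ∪ D) = 0.369 + 0.509 + 0.365 + 0.423 − 0.185 − 0.124 − 0.166 − 0.150 − 0.190 − 0.125 + 0.080 + 0.067 + 0.038 + 0.039 − 0.024 = 0.926

0.926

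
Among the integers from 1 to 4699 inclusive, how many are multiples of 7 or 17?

floor(4699/7) + floor(4699/17) − floor(4699/119) = 671 + 276 − 39 = 908

908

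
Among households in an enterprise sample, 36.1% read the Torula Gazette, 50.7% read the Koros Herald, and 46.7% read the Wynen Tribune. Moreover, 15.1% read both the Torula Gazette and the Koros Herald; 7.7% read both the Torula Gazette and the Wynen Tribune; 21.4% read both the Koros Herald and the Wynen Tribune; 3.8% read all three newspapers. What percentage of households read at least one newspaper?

Apply inclusion-exclusion:
P(at least one) = 36.1 + 50.7 + 46.7 − 15.1 − 7.7 − 21.4 + 3.8 = 93.1%

93.1%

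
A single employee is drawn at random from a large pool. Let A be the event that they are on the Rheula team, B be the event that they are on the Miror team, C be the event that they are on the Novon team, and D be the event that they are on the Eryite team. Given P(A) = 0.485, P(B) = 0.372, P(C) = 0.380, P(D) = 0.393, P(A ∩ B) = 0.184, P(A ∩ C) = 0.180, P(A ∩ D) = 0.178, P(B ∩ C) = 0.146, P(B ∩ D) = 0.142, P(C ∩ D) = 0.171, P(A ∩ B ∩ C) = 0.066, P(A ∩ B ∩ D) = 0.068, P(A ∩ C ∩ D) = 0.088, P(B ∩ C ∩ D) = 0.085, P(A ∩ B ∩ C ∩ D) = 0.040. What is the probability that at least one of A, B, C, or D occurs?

0.896

By inclusion–exclusion:
P(A ∪ B ∪ C ∪ D) = 0.485 + 0.372 + 0.380 + 0.393 − 0.184 − 0.180 − 0.178 − 0.146 − 0.142 − 0.171 + 0.066 + 0.068 + 0.088 + 0.085 − 0.040 = 0.896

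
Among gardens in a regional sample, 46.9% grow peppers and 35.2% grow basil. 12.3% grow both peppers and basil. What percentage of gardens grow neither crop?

P(≥1) = 46.9 + 35.2 − 12.3 = 69.8%
P(none) = 100% − 69.8% = 30.2%

30.2%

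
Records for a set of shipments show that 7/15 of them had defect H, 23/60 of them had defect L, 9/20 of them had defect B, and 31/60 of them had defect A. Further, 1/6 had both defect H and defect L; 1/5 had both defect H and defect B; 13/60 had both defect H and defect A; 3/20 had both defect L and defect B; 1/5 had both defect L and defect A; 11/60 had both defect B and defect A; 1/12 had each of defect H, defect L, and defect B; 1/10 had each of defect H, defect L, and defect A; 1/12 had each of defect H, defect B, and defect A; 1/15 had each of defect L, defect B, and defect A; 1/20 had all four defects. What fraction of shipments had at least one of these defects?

Inclusion–exclusion gives
P(union) = 7/15 + 23/60 + 9/20 + 31/60 − 1/6 − 1/5 − 13/60 − 3/20 − 1/5 − 11/60 + 1/12 + 1/10 + 1/12 + 1/15 − 1/20 = 59/60

59/60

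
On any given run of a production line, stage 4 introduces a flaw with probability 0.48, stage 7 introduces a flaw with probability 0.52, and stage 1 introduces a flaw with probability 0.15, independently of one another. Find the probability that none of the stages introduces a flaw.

Since the events are independent, P(none) is the product of the individual non-occurrence probabilities.
P(none) = (1 − 0.48) × (1 − 0.52) × (1 − 0.15) = 0.52 × 0.48 × 0.85 = 0.21216

0.21216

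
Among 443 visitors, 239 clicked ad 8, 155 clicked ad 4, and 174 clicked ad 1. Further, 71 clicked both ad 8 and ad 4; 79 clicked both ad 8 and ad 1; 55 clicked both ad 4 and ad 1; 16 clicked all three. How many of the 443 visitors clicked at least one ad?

By inclusion–exclusion:
|union| = 239 + 155 + 174 − 71 − 79 − 55 + 16 = 379

379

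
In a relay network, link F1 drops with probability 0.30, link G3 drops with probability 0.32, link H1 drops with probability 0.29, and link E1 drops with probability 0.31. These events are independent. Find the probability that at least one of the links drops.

0.7668076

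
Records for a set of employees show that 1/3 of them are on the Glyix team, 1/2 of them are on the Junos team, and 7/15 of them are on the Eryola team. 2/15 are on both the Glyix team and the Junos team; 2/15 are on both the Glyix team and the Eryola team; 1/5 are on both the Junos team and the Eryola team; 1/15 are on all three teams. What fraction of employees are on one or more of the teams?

9/10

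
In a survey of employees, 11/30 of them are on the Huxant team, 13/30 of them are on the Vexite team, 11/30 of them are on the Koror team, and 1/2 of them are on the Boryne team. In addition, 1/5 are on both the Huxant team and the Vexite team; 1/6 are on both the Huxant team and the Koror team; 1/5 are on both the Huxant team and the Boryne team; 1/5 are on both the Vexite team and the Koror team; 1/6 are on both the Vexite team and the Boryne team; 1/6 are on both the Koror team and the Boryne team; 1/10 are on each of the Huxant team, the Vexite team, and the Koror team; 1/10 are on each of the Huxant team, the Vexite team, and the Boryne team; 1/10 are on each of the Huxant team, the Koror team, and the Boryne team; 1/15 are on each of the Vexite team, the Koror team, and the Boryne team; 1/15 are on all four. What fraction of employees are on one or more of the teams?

P(at least one) = 11/30 + 13/30 + 11/30 + 1/2 − 1/5 − 1/6 − 1/5 − 1/5 − 1/6 − 1/6 + 1/10 + 1/10 + 1/10 + 1/15 − 1/15 = 13/15

13/15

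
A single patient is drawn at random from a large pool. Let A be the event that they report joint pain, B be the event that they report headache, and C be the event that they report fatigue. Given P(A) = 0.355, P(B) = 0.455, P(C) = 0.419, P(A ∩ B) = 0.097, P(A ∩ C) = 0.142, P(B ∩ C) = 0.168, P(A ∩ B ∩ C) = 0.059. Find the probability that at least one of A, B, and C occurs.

0.881

Apply inclusion-exclusion:
P(A ∪ B ∪ C) = 0.355 + 0.455 + 0.419 − 0.097 − 0.142 − 0.168 + 0.059 = 0.881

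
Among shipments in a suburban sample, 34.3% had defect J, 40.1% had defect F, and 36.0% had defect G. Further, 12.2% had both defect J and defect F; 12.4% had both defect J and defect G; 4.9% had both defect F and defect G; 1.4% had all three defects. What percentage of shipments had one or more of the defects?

82.3%

P(≥1) = 34.3 + 40.1 + 36.0 − 12.2 − 12.4 − 4.9 + 1.4 = 82.3%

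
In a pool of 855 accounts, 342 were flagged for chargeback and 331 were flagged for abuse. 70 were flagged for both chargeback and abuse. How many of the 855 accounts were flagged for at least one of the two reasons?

Inclusion–exclusion gives
|union| = 342 + 331 − 70 = 603

603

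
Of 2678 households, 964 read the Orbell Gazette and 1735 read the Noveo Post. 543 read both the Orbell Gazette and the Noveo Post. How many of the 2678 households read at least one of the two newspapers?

2156

Using inclusion–exclusion:
|at least one| = 964 + 1735 − 543 = 2156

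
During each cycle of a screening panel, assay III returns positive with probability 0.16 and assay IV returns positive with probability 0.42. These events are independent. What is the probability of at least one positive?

P(none) = (1 − 0.16) × (1 − 0.42) = 0.84 × 0.58 = 0.4872
P(at least one) = 1 − 0.4872 = 0.5128

0.5128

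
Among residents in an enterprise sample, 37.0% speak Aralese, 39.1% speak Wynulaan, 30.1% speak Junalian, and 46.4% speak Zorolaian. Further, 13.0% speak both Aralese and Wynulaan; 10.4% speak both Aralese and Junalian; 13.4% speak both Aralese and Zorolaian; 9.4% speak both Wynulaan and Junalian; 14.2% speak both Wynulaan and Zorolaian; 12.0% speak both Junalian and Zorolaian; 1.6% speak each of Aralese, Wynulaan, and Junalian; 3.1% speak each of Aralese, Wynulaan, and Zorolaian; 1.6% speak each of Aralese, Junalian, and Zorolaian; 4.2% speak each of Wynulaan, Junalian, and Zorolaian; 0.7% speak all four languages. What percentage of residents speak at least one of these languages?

Apply inclusion-exclusion:
P(at least one) = 37.0 + 39.1 + 30.1 + 46.4 − 13.0 − 10.4 − 13.4 − 9.4 − 14.2 − 12.0 + 1.6 + 3.1 + 1.6 + 4.2 − 0.7 = 90.0%

90.0%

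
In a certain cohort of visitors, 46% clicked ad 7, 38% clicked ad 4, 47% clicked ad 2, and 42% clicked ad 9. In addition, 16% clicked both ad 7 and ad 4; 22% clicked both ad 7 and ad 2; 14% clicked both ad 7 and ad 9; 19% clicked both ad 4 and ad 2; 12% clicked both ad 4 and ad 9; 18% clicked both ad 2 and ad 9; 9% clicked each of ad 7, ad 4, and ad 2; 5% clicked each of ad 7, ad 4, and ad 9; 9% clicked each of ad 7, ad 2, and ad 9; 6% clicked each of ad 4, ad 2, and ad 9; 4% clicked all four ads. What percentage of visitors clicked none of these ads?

By inclusion–exclusion:
P(at least one) = 46 + 38 + 47 + 42 − 16 − 22 − 14 − 19 − 12 − 18 + 9 + 5 + 9 + 6 − 4 = 97%
P(none) = 100% − 97% = 3%

3%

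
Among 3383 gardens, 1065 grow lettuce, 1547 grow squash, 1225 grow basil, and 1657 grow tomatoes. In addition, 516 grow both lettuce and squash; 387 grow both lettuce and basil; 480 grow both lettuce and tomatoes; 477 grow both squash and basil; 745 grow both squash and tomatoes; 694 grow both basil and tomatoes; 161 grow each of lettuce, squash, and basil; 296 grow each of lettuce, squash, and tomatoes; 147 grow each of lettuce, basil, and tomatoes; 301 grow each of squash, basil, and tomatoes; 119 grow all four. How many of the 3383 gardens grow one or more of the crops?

2981

By inclusion–exclusion:
N(≥1) = 1065 + 1547 + 1225 + 1657 − 516 − 387 − 480 − 477 − 745 − 694 + 161 + 296 + 147 + 301 − 119 = 2981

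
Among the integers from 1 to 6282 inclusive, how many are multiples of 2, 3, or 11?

Using inclusion–exclusion:
3141 + 2094 + 571 − 1047 − 285 − 190 + 95 = 4379

4379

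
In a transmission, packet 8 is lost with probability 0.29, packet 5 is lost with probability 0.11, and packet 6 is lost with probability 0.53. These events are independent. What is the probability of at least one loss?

P(none) = (1 − 0.29) × (1 − 0.11) × (1 − 0.53) = 0.71 × 0.89 × 0.47 = 0.296993
P(at least one) = 1 − 0.296993 = 0.703007

0.703007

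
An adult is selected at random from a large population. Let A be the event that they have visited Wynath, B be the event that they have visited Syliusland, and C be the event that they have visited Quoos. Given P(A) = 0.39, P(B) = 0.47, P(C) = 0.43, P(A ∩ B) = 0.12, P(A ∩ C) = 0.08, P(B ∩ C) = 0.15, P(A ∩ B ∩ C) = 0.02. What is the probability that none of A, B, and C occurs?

0.04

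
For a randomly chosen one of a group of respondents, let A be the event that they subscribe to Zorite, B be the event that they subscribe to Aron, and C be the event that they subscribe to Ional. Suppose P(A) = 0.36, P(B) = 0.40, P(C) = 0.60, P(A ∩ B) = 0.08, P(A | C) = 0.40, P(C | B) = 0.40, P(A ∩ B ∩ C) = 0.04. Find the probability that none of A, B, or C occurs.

0.08

P(A ∩ C) = P(C)·P(A|C) = 0.60 × 0.40 = 0.24
P(B ∩ C) = P(B)·P(C|B) = 0.40 × 0.40 = 0.16
P(A ∪ B ∪ C) = 0.36 + 0.40 + 0.60 − 0.08 − 0.24 − 0.16 + 0.04 = 0.92
P(none) = 1 − 0.92 = 0.08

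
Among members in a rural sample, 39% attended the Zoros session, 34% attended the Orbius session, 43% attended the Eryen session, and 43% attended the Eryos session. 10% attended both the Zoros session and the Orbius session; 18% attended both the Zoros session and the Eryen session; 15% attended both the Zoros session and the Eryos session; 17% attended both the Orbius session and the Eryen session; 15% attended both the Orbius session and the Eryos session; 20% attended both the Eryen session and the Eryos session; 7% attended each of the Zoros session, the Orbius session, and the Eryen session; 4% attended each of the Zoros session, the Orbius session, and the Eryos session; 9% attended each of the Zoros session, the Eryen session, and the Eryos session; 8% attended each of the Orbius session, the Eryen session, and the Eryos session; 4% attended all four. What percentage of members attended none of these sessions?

12%

Inclusion–exclusion gives
P(≥1) = 39 + 34 + 43 + 43 − 10 − 18 − 15 − 17 − 15 − 20 + 7 + 4 + 9 + 8 − 4 = 88%
P(none) = 100% − 88% = 12%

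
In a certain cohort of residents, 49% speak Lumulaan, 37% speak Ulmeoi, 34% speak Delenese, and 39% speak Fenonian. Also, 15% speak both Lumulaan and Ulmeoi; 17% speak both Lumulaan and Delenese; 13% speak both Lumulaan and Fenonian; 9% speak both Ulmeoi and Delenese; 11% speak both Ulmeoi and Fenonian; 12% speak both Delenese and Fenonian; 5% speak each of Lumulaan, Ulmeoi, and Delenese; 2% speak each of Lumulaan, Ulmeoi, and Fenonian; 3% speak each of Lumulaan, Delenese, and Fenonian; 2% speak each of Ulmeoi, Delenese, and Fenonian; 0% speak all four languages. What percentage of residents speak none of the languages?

P(union) = 49 + 37 + 34 + 39 − 15 − 17 − 13 − 9 − 11 − 12 + 5 + 2 + 3 + 2 − 0 = 94%
P(none) = 100% − 94% = 6%

6%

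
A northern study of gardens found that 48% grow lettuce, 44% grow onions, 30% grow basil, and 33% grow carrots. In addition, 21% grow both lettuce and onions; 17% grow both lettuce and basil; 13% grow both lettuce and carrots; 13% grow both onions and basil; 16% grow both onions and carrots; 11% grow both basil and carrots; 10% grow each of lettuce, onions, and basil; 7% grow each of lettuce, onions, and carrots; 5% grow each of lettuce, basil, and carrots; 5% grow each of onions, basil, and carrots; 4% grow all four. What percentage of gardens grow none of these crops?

13%

By inclusion-exclusion,
P(at least one) = 48 + 44 + 30 + 33 − 21 − 17 − 13 − 13 − 16 − 11 + 10 + 7 + 5 + 5 − 4 = 87%
P(none) = 100% − 87% = 13%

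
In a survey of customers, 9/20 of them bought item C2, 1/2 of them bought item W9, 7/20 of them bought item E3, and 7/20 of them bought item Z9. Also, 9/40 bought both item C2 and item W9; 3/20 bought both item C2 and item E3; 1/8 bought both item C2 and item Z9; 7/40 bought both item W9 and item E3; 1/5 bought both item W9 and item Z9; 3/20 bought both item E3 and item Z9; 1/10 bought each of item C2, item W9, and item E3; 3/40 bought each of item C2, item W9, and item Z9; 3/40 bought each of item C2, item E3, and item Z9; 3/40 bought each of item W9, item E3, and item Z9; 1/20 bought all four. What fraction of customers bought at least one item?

9/10

P(at least one) = 9/20 + 1/2 + 7/20 + 7/20 − 9/40 − 3/20 − 1/8 − 7/40 − 1/5 − 3/20 + 1/10 + 3/40 + 3/40 + 3/40 − 1/20 = 9/10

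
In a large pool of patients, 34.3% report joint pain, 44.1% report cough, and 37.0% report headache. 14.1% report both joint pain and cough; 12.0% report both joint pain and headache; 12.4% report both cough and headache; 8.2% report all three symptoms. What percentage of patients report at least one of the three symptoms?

85.1%

Using inclusion–exclusion:
P(≥1) = 34.3 + 44.1 + 37.0 − 14.1 − 12.0 − 12.4 + 8.2 = 85.1%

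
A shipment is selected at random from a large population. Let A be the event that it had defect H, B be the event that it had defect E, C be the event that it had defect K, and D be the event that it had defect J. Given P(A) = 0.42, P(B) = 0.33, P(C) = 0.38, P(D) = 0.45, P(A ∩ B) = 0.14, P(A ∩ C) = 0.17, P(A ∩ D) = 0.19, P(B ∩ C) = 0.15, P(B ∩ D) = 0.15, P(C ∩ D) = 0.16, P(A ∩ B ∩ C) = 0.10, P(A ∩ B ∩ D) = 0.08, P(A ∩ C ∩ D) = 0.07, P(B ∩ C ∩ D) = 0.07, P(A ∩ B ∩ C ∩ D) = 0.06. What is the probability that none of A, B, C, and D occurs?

By inclusion-exclusion,
P(A ∪ B ∪ C ∪ D) = 0.42 + 0.33 + 0.38 + 0.45 − 0.14 − 0.17 − 0.19 − 0.15 − 0.15 − 0.16 + 0.10 + 0.08 + 0.07 + 0.07 − 0.06 = 0.88
P(none) = 1 − 0.88 = 0.12

0.12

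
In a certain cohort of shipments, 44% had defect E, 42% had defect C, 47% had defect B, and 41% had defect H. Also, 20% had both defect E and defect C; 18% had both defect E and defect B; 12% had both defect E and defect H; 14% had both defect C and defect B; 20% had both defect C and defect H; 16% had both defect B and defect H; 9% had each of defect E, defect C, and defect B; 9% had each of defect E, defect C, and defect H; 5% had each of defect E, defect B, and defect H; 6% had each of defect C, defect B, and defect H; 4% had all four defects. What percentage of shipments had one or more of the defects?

Inclusion–exclusion gives
P(≥1) = 44 + 42 + 47 + 41 − 20 − 18 − 12 − 14 − 20 − 16 + 9 + 9 + 5 + 6 − 4 = 99%

99%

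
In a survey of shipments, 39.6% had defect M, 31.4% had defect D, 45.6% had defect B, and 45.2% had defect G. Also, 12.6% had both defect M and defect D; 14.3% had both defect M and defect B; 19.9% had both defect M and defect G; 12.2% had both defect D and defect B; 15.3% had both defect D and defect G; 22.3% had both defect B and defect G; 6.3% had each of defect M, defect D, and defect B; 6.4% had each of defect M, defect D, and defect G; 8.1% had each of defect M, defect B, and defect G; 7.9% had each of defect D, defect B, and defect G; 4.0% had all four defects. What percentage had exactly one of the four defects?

38.7%

P(exactly one) = 39.6 + 31.4 + 45.6 + 45.2 − 2·12.6 − 2·14.3 − 2·19.9 − 2·12.2 − 2·15.3 − 2·22.3 + 3·6.3 + 3·6.4 + 3·8.1 + 3·7.9 − 4·4.0 = 38.7%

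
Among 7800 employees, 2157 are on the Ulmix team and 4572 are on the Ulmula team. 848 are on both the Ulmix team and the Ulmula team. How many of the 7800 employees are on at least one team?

By inclusion-exclusion,
|union| = 2157 + 4572 − 848 = 5881

5881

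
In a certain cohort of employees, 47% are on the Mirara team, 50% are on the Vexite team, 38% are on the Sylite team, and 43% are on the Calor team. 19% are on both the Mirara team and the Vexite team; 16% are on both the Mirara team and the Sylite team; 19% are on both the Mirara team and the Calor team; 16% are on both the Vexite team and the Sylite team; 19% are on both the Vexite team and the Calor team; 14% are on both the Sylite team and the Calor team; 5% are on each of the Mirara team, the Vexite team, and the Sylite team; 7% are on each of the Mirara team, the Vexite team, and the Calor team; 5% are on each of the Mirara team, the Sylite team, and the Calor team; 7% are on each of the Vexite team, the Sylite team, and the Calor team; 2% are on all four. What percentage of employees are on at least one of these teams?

97%

P(at least one) = 47 + 50 + 38 + 43 − 19 − 16 − 19 − 16 − 19 − 14 + 5 + 7 + 5 + 7 − 2 = 97%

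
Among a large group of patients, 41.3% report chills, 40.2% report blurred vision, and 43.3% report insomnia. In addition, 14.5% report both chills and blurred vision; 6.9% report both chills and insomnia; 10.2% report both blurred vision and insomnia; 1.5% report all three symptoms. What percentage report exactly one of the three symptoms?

66.1%

P(exactly one) = 41.3 + 40.2 + 43.3 − 2·14.5 − 2·6.9 − 2·10.2 + 3·1.5 = 66.1%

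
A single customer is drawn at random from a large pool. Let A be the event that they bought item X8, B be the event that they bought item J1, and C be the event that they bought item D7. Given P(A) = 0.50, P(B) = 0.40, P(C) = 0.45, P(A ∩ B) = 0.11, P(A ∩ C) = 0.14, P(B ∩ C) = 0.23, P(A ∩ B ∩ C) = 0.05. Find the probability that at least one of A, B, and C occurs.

Using inclusion–exclusion:
P(A ∪ B ∪ C) = 0.50 + 0.40 + 0.45 − 0.11 − 0.14 − 0.23 + 0.05 = 0.92

0.92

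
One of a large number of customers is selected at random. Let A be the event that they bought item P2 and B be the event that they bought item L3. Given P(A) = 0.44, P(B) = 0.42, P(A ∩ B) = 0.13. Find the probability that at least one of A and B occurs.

Using inclusion–exclusion:
P(A ∪ B) = 0.44 + 0.42 − 0.13 = 0.73

0.73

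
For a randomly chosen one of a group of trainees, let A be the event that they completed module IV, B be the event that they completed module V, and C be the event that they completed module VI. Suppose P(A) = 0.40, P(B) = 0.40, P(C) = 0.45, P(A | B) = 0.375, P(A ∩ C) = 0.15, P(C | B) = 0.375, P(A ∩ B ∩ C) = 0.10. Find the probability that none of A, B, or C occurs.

0.10

P(A ∩ B) = P(B)·P(A|B) = 0.40 × 0.375 = 0.15
P(B ∩ C) = P(B)·P(C|B) = 0.40 × 0.375 = 0.15
Using inclusion–exclusion:
P(A ∪ B ∪ C) = 0.40 + 0.40 + 0.45 − 0.15 − 0.15 − 0.15 + 0.10 = 0.90
P(none) = 1 − 0.90 = 0.10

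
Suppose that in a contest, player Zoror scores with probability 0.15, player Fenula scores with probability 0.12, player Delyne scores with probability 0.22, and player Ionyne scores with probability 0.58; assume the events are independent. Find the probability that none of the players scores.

P(none) = (1 − 0.15) × (1 − 0.12) × (1 − 0.22) × (1 − 0.58) = 0.85 × 0.88 × 0.78 × 0.42 = 0.2450448

0.2450448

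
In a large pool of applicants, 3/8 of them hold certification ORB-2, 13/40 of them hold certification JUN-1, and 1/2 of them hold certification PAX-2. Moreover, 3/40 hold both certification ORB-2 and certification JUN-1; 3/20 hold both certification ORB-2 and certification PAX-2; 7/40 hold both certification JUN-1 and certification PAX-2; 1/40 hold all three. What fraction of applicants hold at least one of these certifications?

33/40

By inclusion–exclusion:
P(union) = 3/8 + 13/40 + 1/2 − 3/40 − 3/20 − 7/40 + 1/40 = 33/40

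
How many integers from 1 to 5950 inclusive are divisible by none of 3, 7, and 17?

3200

⌊5950/3⌋ + ⌊5950/7⌋ + ⌊5950/17⌋ − ⌊5950/21⌋ − ⌊5950/51⌋ − ⌊5950/119⌋ + ⌊5950/357⌋ = 1983 + 850 + 350 − 283 − 116 − 50 + 16 = 2750
5950 − 2750 = 3200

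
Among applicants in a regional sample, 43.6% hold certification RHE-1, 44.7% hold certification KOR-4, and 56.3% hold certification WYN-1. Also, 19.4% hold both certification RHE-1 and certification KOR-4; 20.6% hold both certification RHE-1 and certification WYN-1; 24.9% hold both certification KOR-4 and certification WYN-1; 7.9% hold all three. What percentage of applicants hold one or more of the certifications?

87.6%

Apply inclusion-exclusion:
P(union) = 43.6 + 44.7 + 56.3 − 19.4 − 20.6 − 24.9 + 7.9 = 87.6%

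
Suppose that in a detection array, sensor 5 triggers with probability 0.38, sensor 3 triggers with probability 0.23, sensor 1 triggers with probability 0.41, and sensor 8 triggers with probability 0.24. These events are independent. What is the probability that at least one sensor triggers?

0.78593384

Since the events are independent, P(none) is the product of the individual non-occurrence probabilities.
P(none) = (1 − 0.38) × (1 − 0.23) × (1 − 0.41) × (1 − 0.24) = 0.62 × 0.77 × 0.59 × 0.76 = 0.21406616
P(at least one) = 1 − 0.21406616 = 0.78593384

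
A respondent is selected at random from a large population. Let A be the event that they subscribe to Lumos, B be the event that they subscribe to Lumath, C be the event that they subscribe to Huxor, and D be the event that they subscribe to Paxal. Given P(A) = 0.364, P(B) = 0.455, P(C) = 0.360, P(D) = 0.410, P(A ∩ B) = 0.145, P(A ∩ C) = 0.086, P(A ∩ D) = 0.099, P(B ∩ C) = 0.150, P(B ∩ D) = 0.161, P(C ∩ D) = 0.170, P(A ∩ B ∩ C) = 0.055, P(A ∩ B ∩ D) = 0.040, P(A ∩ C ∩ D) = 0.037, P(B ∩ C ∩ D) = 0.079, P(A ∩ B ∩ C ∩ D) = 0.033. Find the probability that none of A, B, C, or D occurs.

0.044

P(A ∪ B ∪ C ∪ D) = 0.364 + 0.455 + 0.360 + 0.410 − 0.145 − 0.086 − 0.099 − 0.150 − 0.161 − 0.170 + 0.055 + 0.040 + 0.037 + 0.079 − 0.033 = 0.956
P(none) = 1 − 0.956 = 0.044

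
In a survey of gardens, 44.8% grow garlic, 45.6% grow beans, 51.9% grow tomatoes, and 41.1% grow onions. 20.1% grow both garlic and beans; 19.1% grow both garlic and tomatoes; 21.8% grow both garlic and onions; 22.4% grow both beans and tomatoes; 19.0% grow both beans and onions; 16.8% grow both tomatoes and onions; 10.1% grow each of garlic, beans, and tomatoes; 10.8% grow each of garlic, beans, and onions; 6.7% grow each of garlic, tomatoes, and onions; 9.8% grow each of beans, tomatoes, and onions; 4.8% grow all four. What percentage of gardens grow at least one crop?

P(≥1) = 44.8 + 45.6 + 51.9 + 41.1 − 20.1 − 19.1 − 21.8 − 22.4 − 19.0 − 16.8 + 10.1 + 10.8 + 6.7 + 9.8 − 4.8 = 96.8%

96.8%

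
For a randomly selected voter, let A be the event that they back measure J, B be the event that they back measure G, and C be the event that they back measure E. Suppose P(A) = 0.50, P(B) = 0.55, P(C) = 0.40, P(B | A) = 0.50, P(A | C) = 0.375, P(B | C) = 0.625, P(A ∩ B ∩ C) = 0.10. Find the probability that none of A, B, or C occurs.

0.10

P(A ∩ B) = P(A)·P(B|A) = 0.50 × 0.50 = 0.25
P(A ∩ C) = P(C)·P(A|C) = 0.40 × 0.375 = 0.15
P(B ∩ C) = P(C)·P(B|C) = 0.40 × 0.625 = 0.25
By inclusion–exclusion:
P(A ∪ B ∪ C) = 0.50 + 0.55 + 0.40 − 0.25 − 0.15 − 0.25 + 0.10 = 0.90
P(none) = 1 − 0.90 = 0.10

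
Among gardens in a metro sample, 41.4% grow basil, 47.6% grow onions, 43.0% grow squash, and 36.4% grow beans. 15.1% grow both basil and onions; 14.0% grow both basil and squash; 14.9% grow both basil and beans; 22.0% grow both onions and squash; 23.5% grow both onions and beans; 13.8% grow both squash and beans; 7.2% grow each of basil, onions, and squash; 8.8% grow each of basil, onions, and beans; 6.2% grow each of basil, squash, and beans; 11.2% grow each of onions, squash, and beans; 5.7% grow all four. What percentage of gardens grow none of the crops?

By inclusion–exclusion:
P(union) = 41.4 + 47.6 + 43.0 + 36.4 − 15.1 − 14.0 − 14.9 − 22.0 − 23.5 − 13.8 + 7.2 + 8.8 + 6.2 + 11.2 − 5.7 = 92.8%
P(none) = 100% − 92.8% = 7.2%

7.2%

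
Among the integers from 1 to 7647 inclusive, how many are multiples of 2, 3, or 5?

5608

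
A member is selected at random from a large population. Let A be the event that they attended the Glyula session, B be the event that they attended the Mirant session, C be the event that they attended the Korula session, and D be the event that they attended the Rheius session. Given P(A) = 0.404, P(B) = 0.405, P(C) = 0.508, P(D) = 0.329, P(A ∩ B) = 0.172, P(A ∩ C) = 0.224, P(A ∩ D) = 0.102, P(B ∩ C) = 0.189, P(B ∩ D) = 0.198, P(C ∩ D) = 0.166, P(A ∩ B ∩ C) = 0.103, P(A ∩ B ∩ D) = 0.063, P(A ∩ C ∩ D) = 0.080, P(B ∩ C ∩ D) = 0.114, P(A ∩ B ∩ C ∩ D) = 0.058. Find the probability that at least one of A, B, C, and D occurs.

By inclusion-exclusion,
P(A ∪ B ∪ C ∪ D) = 0.404 + 0.405 + 0.508 + 0.329 − 0.172 − 0.224 − 0.102 − 0.189 − 0.198 − 0.166 + 0.103 + 0.063 + 0.080 + 0.114 − 0.058 = 0.897

0.897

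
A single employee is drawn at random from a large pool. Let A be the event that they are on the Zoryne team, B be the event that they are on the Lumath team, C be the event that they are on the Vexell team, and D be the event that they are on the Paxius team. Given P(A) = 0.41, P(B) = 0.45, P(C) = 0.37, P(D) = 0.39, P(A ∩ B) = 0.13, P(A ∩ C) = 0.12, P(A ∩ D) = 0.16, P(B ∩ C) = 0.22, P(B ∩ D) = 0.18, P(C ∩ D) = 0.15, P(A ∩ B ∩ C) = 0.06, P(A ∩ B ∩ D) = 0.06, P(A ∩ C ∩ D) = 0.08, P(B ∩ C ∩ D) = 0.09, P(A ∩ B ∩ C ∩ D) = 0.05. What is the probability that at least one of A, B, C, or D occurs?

0.90

By inclusion-exclusion,
P(A ∪ B ∪ C ∪ D) = 0.41 + 0.45 + 0.37 + 0.39 − 0.13 − 0.12 − 0.16 − 0.22 − 0.18 − 0.15 + 0.06 + 0.06 + 0.08 + 0.09 − 0.05 = 0.90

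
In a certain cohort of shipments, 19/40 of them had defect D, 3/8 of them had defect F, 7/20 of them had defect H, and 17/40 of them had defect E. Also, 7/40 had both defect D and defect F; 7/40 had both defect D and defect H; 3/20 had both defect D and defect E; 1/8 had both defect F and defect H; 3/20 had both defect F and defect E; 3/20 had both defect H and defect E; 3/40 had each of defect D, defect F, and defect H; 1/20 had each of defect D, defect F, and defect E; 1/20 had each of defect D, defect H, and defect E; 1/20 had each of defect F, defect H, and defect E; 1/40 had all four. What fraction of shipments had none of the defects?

1/10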